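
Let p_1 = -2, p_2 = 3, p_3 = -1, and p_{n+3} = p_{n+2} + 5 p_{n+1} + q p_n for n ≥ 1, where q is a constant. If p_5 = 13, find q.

4

p_4 = 14 - 2q
p_5 = 9 + q
So 9 + q = 13, giving q = 4.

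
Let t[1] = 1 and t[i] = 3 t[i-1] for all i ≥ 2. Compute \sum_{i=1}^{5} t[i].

t[2] = 3(1) = 3
t[3] = 3(3) = 9
t[4] = 3(9) = 27
t[5] = 3(27) = 81
Sum = 1 + 3 + 9 + 27 + 81 = 121

121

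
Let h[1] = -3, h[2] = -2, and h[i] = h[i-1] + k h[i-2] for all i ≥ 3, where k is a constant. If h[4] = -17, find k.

h[3] = -2 - 3k
h[4] = -2 - 5k
So -2 - 5k = -17, giving k = 3.

3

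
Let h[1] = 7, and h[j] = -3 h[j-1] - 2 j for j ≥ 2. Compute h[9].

51663

h[2] = -3(7) - 4 = -25
h[3] = -3(-25) - 6 = 69
h[4] = -3(69) - 8 = -215
h[5] = -3(-215) - 10 = 635
h[6] = -3(635) - 12 = -1917
h[7] = -3(-1917) - 14 = 5737
h[8] = -3(5737) - 16 = -17227
h[9] = -3(-17227) - 18 = 51663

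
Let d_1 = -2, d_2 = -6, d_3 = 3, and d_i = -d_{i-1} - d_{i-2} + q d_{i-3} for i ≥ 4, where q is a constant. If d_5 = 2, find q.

-2

d_4 = 3 - 2q
d_5 = -6 - 4q
So -6 - 4q = 2, giving q = -2.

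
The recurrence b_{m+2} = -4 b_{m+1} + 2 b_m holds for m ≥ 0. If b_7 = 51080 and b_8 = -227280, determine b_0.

-5

Rearranging, b_{m-2} = (b_m + 4 b_{m-1}) / 2.
b_6 = (-227280 + 4*51080) / 2 = -22960/2 = -11480
b_5 = (51080 + 4*(-11480)) / 2 = 5160/2 = 2580
b_4 = (-11480 + 4*2580) / 2 = -1160/2 = -580
b_3 = (2580 + 4*(-580)) / 2 = 260/2 = 130
b_2 = (-580 + 4*130) / 2 = -60/2 = -30
b_1 = (130 + 4*(-30)) / 2 = 10/2 = 5
b_0 = (-30 + 4*5) / 2 = -10/2 = -5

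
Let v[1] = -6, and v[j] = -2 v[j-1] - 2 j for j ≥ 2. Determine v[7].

v[2] = -2(-6) - 4 = 8
v[3] = -2(8) - 6 = -22
v[4] = -2(-22) - 8 = 36
v[5] = -2(36) - 10 = -82
v[6] = -2(-82) - 12 = 152
v[7] = -2(152) - 14 = -318

-318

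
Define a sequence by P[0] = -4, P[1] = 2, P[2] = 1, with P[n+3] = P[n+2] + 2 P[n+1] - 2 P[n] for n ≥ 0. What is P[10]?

151

P[3] = 1 + 2(2) - 2(-4) = 13
P[4] = 13 + 2(1) - 2(2) = 11
P[5] = 11 + 2(13) - 2(1) = 35
P[6] = 35 + 2(11) - 2(13) = 31
P[7] = 31 + 2(35) - 2(11) = 79
P[8] = 79 + 2(31) - 2(35) = 71
P[9] = 71 + 2(79) - 2(31) = 167
P[10] = 167 + 2(71) - 2(79) = 151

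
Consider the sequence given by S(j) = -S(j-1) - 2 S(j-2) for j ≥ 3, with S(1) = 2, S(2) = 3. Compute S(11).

101

S(3) = -3 - 2*2 = -7
S(4) = -(-7) - 2*3 = 1
S(5) = -1 - 2*(-7) = 13
S(6) = -13 - 2*1 = -15
S(7) = -(-15) - 2*13 = -11
S(8) = -(-11) - 2*(-15) = 41
S(9) = -41 - 2*(-11) = -19
S(10) = -(-19) - 2*41 = -63
S(11) = -(-63) - 2*(-19) = 101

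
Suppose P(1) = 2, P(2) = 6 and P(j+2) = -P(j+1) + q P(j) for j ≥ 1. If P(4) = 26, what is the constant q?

5

P(3) = -6 + 2q
P(4) = 6 + 4q
So 6 + 4q = 26, giving q = 5.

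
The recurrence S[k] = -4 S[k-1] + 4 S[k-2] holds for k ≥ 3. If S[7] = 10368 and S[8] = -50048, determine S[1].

8

Rearranging, S[k-2] = (S[k] + 4 S[k-1]) / 4.
S[6] = (-50048 + 4·10368) / 4 = -8576/4 = -2144
S[5] = (10368 + 4·(-2144)) / 4 = 1792/4 = 448
S[4] = (-2144 + 4·448) / 4 = -352/4 = -88
S[3] = (448 + 4·(-88)) / 4 = 96/4 = 24
S[2] = (-88 + 4·24) / 4 = 8/4 = 2
S[1] = (24 + 4·2) / 4 = 32/4 = 8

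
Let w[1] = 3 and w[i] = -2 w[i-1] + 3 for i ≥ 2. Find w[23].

8388609

The fixed point is 3/(1 + 2) = 1, so w[i] - 1 = -2(w[i-1] - 1).
Hence w[i] = 2·(-2)^{i-1} + 1.
w[23] = 2·(-2)^{22} + 1 = 2·4194304 + 1 = 8388609.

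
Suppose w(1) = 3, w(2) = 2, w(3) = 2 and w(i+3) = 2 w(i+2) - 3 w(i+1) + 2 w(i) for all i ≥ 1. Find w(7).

w(4) = 2*2 - 3*2 + 2*3 = 4
w(5) = 2*4 - 3*2 + 2*2 = 6
w(6) = 2*6 - 3*4 + 2*2 = 4
w(7) = 2*4 - 3*6 + 2*4 = -2

-2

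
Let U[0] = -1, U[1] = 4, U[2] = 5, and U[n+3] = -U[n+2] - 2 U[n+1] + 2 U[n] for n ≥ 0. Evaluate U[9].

U[3] = -5 - 2·4 + 2·(-1) = -15
U[4] = -(-15) - 2·5 + 2·4 = 13
U[5] = -13 - 2·(-15) + 2·5 = 27
U[6] = -27 - 2·13 + 2·(-15) = -83
U[7] = -(-83) - 2·27 + 2·13 = 55
U[8] = -55 - 2·(-83) + 2·27 = 165
U[9] = -165 - 2·55 + 2·(-83) = -441

-441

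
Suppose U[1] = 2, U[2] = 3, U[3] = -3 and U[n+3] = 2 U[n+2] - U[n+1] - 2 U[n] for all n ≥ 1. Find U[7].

U[4] = 2(-3) - 3 - 2(2) = -13
U[5] = 2(-13) - (-3) - 2(3) = -29
U[6] = 2(-29) - (-13) - 2(-3) = -39
U[7] = 2(-39) - (-29) - 2(-13) = -23

-23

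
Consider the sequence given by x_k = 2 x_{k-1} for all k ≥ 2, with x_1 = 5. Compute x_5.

80

x_2 = 2(5) = 10
x_3 = 2(10) = 20
x_4 = 2(20) = 40
x_5 = 2(40) = 80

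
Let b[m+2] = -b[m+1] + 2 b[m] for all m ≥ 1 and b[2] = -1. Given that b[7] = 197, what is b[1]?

Let b[1] = z.
b[3] = 1 + 2z
b[4] = -3 - 2z
b[5] = 5 + 6z
b[6] = -11 - 10z
b[7] = 21 + 22z
So 21 + 22z = 197, giving z = 8.

8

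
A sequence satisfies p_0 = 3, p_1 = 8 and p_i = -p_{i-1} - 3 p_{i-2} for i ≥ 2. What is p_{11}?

2303

p_2 = -8 - 3·3 = -17
p_3 = -(-17) - 3·8 = -7
p_4 = -(-7) - 3·(-17) = 58
p_5 = -58 - 3·(-7) = -37
p_6 = -(-37) - 3·58 = -137
p_7 = -(-137) - 3·(-37) = 248
p_8 = -248 - 3·(-137) = 163
p_9 = -163 - 3·248 = -907
p_{10} = -(-907) - 3·163 = 418
p_{11} = -418 - 3·(-907) = 2303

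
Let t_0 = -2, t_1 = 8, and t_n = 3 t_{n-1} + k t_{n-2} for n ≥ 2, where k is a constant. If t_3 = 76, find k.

t_2 = 24 - 2k
t_3 = 72 + 2k
So 72 + 2k = 76, giving k = 2.

2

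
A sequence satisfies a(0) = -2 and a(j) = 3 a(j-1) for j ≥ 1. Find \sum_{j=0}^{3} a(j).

a(1) = 3(-2) = -6
a(2) = 3(-6) = -18
a(3) = 3(-18) = -54
Sum = (-2) + (-6) + (-18) + (-54) = -80

-80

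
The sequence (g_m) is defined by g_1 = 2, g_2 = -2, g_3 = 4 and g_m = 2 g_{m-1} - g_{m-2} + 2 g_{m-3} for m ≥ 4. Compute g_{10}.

g_4 = 2(4) - (-2) + 2(2) = 14
g_5 = 2(14) - 4 + 2(-2) = 20
g_6 = 2(20) - 14 + 2(4) = 34
g_7 = 2(34) - 20 + 2(14) = 76
g_8 = 2(76) - 34 + 2(20) = 158
g_9 = 2(158) - 76 + 2(34) = 308
g_{10} = 2(308) - 158 + 2(76) = 610

610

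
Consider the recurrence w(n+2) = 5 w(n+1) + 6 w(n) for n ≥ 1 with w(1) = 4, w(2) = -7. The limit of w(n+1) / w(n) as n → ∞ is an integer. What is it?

6

The characteristic equation is r^2 - 5r - 6 = 0, which factors as (r - 6)(r + 1) = 0.
So the roots are 6 and -1. Since |6| > |-1| and the coefficient of 6^n is non-zero, the ratio tends to 6.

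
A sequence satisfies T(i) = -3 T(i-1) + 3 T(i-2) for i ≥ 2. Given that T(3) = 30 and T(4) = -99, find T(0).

Rearranging, T(i-2) = (T(i) + 3 T(i-1)) / 3.
T(2) = (-99 + 3*30) / 3 = -9/3 = -3
T(1) = (30 + 3*(-3)) / 3 = 21/3 = 7
T(0) = (-3 + 3*7) / 3 = 18/3 = 6

6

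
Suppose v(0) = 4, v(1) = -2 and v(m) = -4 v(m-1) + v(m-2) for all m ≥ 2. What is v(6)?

3804

v(2) = -4(-2) + 4 = 12
v(3) = -4(12) + (-2) = -50
v(4) = -4(-50) + 12 = 212
v(5) = -4(212) + (-50) = -898
v(6) = -4(-898) + 212 = 3804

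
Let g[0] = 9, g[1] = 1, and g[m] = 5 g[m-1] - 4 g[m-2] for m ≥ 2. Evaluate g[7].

g[2] = 5·1 - 4·9 = -31
g[3] = 5·(-31) - 4·1 = -159
g[4] = 5·(-159) - 4·(-31) = -671
g[5] = 5·(-671) - 4·(-159) = -2719
g[6] = 5·(-2719) - 4·(-671) = -10911
g[7] = 5·(-10911) - 4·(-2719) = -43679

-43679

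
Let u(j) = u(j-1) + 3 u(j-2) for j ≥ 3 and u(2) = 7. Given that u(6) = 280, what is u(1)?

7

Let u(1) = x.
u(3) = 7 + 3x
u(4) = 28 + 3x
u(5) = 49 + 12x
u(6) = 133 + 21x
So 133 + 21x = 280, giving x = 7.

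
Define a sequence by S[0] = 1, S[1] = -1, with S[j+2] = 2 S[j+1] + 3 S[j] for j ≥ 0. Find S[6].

1

S[2] = 2·(-1) + 3·1 = 1
S[3] = 2·1 + 3·(-1) = -1
S[4] = 2·(-1) + 3·1 = 1
S[5] = 2·1 + 3·(-1) = -1
S[6] = 2·(-1) + 3·1 = 1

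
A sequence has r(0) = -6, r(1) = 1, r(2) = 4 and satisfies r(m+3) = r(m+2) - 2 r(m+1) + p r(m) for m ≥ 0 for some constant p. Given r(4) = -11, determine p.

r(3) = 2 - 6p
r(4) = -6 - 5p
So -6 - 5p = -11, giving p = 1.

1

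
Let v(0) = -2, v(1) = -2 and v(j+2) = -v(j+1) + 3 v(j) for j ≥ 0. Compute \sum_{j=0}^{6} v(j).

v(2) = -(-2) + 3*(-2) = -4
v(3) = -(-4) + 3*(-2) = -2
v(4) = -(-2) + 3*(-4) = -10
v(5) = -(-10) + 3*(-2) = 4
v(6) = -4 + 3*(-10) = -34
Sum = (-2) + (-2) + (-4) + (-2) + (-10) + 4 + (-34) = -50

-50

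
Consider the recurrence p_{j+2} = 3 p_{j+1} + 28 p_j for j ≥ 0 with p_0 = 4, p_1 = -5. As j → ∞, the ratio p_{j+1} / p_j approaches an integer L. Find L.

The characteristic equation is r^2 - 3r - 28 = 0, which factors as (r - 7)(r + 4) = 0.
So the roots are 7 and -4. Since |7| > |-4| and the coefficient of 7^j is non-zero, the ratio tends to 7.

7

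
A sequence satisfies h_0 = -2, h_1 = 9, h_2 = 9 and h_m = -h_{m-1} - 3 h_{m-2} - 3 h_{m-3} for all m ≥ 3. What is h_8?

-222

h_3 = -9 - 3(9) - 3(-2) = -30
h_4 = -(-30) - 3(9) - 3(9) = -24
h_5 = -(-24) - 3(-30) - 3(9) = 87
h_6 = -87 - 3(-24) - 3(-30) = 75
h_7 = -75 - 3(87) - 3(-24) = -264
h_8 = -(-264) - 3(75) - 3(87) = -222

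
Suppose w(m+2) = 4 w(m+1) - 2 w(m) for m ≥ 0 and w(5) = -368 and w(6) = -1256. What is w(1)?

-4

Rearranging, w(m-2) = (w(m) - 4 w(m-1)) / -2.
w(4) = (-1256 - 4(-368)) / -2 = 216/-2 = -108
w(3) = (-368 - 4(-108)) / -2 = 64/-2 = -32
w(2) = (-108 - 4(-32)) / -2 = 20/-2 = -10
w(1) = (-32 - 4(-10)) / -2 = 8/-2 = -4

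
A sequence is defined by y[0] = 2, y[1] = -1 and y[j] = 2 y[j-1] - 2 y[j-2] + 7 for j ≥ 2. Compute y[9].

y[2] = 2·(-1) - 2·2 + 7 = 1
y[3] = 2·1 - 2·(-1) + 7 = 11
y[4] = 2·11 - 2·1 + 7 = 27
y[5] = 2·27 - 2·11 + 7 = 39
y[6] = 2·39 - 2·27 + 7 = 31
y[7] = 2·31 - 2·39 + 7 = -9
y[8] = 2·(-9) - 2·31 + 7 = -73
y[9] = 2·(-73) - 2·(-9) + 7 = -121

-121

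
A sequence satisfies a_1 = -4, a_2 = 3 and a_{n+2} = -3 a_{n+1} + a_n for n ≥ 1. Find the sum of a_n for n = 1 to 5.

a_3 = -3(3) + (-4) = -13
a_4 = -3(-13) + 3 = 42
a_5 = -3(42) + (-13) = -139
Sum = (-4) + 3 + (-13) + 42 + (-139) = -111

-111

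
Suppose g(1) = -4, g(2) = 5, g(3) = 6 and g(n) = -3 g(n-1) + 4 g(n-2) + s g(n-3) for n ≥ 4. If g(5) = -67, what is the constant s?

g(4) = 2 - 4s
g(5) = 18 + 17s
So 18 + 17s = -67, giving s = -5.

-5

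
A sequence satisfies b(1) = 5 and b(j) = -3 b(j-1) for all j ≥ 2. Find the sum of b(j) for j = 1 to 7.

2735

b(2) = -3·5 = -15
b(3) = -3·(-15) = 45
b(4) = -3·45 = -135
b(5) = -3·(-135) = 405
b(6) = -3·405 = -1215
b(7) = -3·(-1215) = 3645
Sum = 5 + (-15) + 45 + (-135) + 405 + (-1215) + 3645 = 2735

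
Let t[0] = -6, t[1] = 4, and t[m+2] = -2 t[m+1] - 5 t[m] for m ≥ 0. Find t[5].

284

t[2] = -2·4 - 5·(-6) = 22
t[3] = -2·22 - 5·4 = -64
t[4] = -2·(-64) - 5·22 = 18
t[5] = -2·18 - 5·(-64) = 284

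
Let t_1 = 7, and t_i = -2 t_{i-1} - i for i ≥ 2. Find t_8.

-970

t_2 = -2(7) - 2 = -16
t_3 = -2(-16) - 3 = 29
t_4 = -2(29) - 4 = -62
t_5 = -2(-62) - 5 = 119
t_6 = -2(119) - 6 = -244
t_7 = -2(-244) - 7 = 481
t_8 = -2(481) - 8 = -970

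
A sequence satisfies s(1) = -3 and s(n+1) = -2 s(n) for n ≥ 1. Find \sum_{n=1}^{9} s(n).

s(2) = -2(-3) = 6
s(3) = -2(6) = -12
s(4) = -2(-12) = 24
s(5) = -2(24) = -48
s(6) = -2(-48) = 96
s(7) = -2(96) = -192
s(8) = -2(-192) = 384
s(9) = -2(384) = -768
Sum = (-3) + 6 + (-12) + 24 + (-48) + 96 + (-192) + 384 + (-768) = -513

-513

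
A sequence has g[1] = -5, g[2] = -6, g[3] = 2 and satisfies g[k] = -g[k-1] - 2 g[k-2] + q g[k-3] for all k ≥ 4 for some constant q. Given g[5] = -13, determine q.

g[4] = 10 - 5q
g[5] = -14 - q
So -14 - q = -13, giving q = -1.

-1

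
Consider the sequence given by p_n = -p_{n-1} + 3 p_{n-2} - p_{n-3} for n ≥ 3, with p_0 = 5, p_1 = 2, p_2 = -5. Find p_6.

p_3 = -(-5) + 3·2 - 5 = 6
p_4 = -6 + 3·(-5) - 2 = -23
p_5 = -(-23) + 3·6 - (-5) = 46
p_6 = -46 + 3·(-23) - 6 = -121

-121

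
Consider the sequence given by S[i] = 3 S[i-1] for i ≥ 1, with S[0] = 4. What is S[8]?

S[1] = 3·4 = 12
S[2] = 3·12 = 36
S[3] = 3·36 = 108
S[4] = 3·108 = 324
S[5] = 3·324 = 972
S[6] = 3·972 = 2916
S[7] = 3·2916 = 8748
S[8] = 3·8748 = 26244

26244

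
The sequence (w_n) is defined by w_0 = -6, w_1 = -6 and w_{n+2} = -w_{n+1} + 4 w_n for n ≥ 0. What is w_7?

w_2 = -(-6) + 4(-6) = -18
w_3 = -(-18) + 4(-6) = -6
w_4 = -(-6) + 4(-18) = -66
w_5 = -(-66) + 4(-6) = 42
w_6 = -42 + 4(-66) = -306
w_7 = -(-306) + 4(42) = 474

474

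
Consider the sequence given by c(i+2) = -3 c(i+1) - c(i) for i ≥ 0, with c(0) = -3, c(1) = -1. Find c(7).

c(2) = -3·(-1) - (-3) = 6
c(3) = -3·6 - (-1) = -17
c(4) = -3·(-17) - 6 = 45
c(5) = -3·45 - (-17) = -118
c(6) = -3·(-118) - 45 = 309
c(7) = -3·309 - (-118) = -809

-809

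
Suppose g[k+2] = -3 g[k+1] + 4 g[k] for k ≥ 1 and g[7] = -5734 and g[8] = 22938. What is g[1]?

-1

Rearranging, g[k-2] = (g[k] + 3 g[k-1]) / 4.
g[6] = (22938 + 3·(-5734)) / 4 = 5736/4 = 1434
g[5] = (-5734 + 3·1434) / 4 = -1432/4 = -358
g[4] = (1434 + 3·(-358)) / 4 = 360/4 = 90
g[3] = (-358 + 3·90) / 4 = -88/4 = -22
g[2] = (90 + 3·(-22)) / 4 = 24/4 = 6
g[1] = (-22 + 3·6) / 4 = -4/4 = -1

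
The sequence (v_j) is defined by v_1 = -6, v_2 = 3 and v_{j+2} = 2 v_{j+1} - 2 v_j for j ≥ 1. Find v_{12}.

v_3 = 2(3) - 2(-6) = 18
v_4 = 2(18) - 2(3) = 30
v_5 = 2(30) - 2(18) = 24
v_6 = 2(24) - 2(30) = -12
v_7 = 2(-12) - 2(24) = -72
v_8 = 2(-72) - 2(-12) = -120
v_9 = 2(-120) - 2(-72) = -96
v_{10} = 2(-96) - 2(-120) = 48
v_{11} = 2(48) - 2(-96) = 288
v_{12} = 2(288) - 2(48) = 480

480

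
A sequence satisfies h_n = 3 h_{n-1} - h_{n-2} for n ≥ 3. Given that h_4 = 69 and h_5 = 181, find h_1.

1

Rearranging, h_{n-2} = -(h_n - 3 h_{n-1}).
h_3 = -(181 - 3·69) = 26
h_2 = -(69 - 3·26) = 9
h_1 = -(26 - 3·9) = 1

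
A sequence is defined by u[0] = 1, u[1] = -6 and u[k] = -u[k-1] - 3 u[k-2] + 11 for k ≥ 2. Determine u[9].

u[2] = -(-6) - 3(1) + 11 = 14
u[3] = -14 - 3(-6) + 11 = 15
u[4] = -15 - 3(14) + 11 = -46
u[5] = -(-46) - 3(15) + 11 = 12
u[6] = -12 - 3(-46) + 11 = 137
u[7] = -137 - 3(12) + 11 = -162
u[8] = -(-162) - 3(137) + 11 = -238
u[9] = -(-238) - 3(-162) + 11 = 735

735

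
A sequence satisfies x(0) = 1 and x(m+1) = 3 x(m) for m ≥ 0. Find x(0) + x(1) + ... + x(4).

121

x(1) = 3·1 = 3
x(2) = 3·3 = 9
x(3) = 3·9 = 27
x(4) = 3·27 = 81
Sum = 1 + 3 + 9 + 27 + 81 = 121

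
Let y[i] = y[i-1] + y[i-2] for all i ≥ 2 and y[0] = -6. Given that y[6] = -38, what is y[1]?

Let y[1] = v.
y[2] = -6 + v
y[3] = -6 + 2v
y[4] = -12 + 3v
y[5] = -18 + 5v
y[6] = -30 + 8v
So -30 + 8v = -38, giving v = -1.

-1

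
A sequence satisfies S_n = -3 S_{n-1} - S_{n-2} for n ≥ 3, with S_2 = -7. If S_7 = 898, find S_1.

Let S_1 = y.
S_3 = 21 - y
S_4 = -56 + 3y
S_5 = 147 - 8y
S_6 = -385 + 21y
S_7 = 1008 - 55y
So 1008 - 55y = 898, giving y = 2.

2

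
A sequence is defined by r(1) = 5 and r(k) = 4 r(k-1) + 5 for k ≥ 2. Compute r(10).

1747625

r(2) = 4*5 + 5 = 25
r(3) = 4*25 + 5 = 105
r(4) = 4*105 + 5 = 425
r(5) = 4*425 + 5 = 1705
r(6) = 4*1705 + 5 = 6825
r(7) = 4*6825 + 5 = 27305
r(8) = 4*27305 + 5 = 109225
r(9) = 4*109225 + 5 = 436905
r(10) = 4*436905 + 5 = 1747625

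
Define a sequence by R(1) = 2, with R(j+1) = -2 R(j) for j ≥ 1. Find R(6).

-64

R(2) = -2·2 = -4
R(3) = -2·(-4) = 8
R(4) = -2·8 = -16
R(5) = -2·(-16) = 32
R(6) = -2·32 = -64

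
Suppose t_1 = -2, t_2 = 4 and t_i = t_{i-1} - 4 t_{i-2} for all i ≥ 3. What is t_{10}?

t_3 = 4 - 4·(-2) = 12
t_4 = 12 - 4·4 = -4
t_5 = (-4) - 4·12 = -52
t_6 = (-52) - 4·(-4) = -36
t_7 = (-36) - 4·(-52) = 172
t_8 = 172 - 4·(-36) = 316
t_9 = 316 - 4·172 = -372
t_{10} = (-372) - 4·316 = -1636

-1636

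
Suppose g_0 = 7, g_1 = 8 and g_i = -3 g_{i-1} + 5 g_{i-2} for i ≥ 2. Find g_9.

g_2 = -3*8 + 5*7 = 11
g_3 = -3*11 + 5*8 = 7
g_4 = -3*7 + 5*11 = 34
g_5 = -3*34 + 5*7 = -67
g_6 = -3*(-67) + 5*34 = 371
g_7 = -3*371 + 5*(-67) = -1448
g_8 = -3*(-1448) + 5*371 = 6199
g_9 = -3*6199 + 5*(-1448) = -25837

-25837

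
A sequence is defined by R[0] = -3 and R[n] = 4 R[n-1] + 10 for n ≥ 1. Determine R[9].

R[1] = 4*(-3) + 10 = -2
R[2] = 4*(-2) + 10 = 2
R[3] = 4*2 + 10 = 18
R[4] = 4*18 + 10 = 82
R[5] = 4*82 + 10 = 338
R[6] = 4*338 + 10 = 1362
R[7] = 4*1362 + 10 = 5458
R[8] = 4*5458 + 10 = 21842
R[9] = 4*21842 + 10 = 87378

87378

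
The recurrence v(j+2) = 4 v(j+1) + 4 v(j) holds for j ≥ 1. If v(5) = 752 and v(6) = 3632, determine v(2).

Rearranging, v(j-2) = (v(j) - 4 v(j-1)) / 4.
v(4) = (3632 - 4(752)) / 4 = 624/4 = 156
v(3) = (752 - 4(156)) / 4 = 128/4 = 32
v(2) = (156 - 4(32)) / 4 = 28/4 = 7

7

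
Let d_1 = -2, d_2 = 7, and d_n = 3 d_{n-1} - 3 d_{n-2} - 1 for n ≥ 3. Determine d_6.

d_3 = 3·7 - 3·(-2) - 1 = 26
d_4 = 3·26 - 3·7 - 1 = 56
d_5 = 3·56 - 3·26 - 1 = 89
d_6 = 3·89 - 3·56 - 1 = 98

98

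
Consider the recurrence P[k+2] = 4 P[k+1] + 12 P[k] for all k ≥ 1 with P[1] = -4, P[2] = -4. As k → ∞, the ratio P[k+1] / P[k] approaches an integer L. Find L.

6

The characteristic equation is r^2 - 4r - 12 = 0, which factors as (r - 6)(r + 2) = 0.
So the roots are 6 and -2. Since |6| > |-2| and the coefficient of 6^k is non-zero, the ratio tends to 6.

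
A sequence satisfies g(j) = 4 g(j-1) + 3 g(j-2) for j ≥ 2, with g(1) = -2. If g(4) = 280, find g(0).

Let g(0) = v.
g(2) = -8 + 3v
g(3) = -38 + 12v
g(4) = -176 + 57v
So -176 + 57v = 280, giving v = 8.

8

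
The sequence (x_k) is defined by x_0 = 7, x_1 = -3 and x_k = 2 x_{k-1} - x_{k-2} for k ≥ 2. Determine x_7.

-63

x_2 = 2(-3) - 7 = -13
x_3 = 2(-13) - (-3) = -23
x_4 = 2(-23) - (-13) = -33
x_5 = 2(-33) - (-23) = -43
x_6 = 2(-43) - (-33) = -53
x_7 = 2(-53) - (-43) = -63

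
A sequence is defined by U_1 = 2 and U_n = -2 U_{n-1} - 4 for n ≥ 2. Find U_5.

U_2 = -2*2 - 4 = -8
U_3 = -2*(-8) - 4 = 12
U_4 = -2*12 - 4 = -28
U_5 = -2*(-28) - 4 = 52

52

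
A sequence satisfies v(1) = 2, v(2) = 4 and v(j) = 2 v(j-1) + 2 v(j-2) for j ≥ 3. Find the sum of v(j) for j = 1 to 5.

v(3) = 2·4 + 2·2 = 12
v(4) = 2·12 + 2·4 = 32
v(5) = 2·32 + 2·12 = 88
Sum = 2 + 4 + 12 + 32 + 88 = 138

138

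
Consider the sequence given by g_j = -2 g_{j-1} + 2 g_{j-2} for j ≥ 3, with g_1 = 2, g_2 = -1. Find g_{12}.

g_3 = -2·(-1) + 2·2 = 6
g_4 = -2·6 + 2·(-1) = -14
g_5 = -2·(-14) + 2·6 = 40
g_6 = -2·40 + 2·(-14) = -108
g_7 = -2·(-108) + 2·40 = 296
g_8 = -2·296 + 2·(-108) = -808
g_9 = -2·(-808) + 2·296 = 2208
g_{10} = -2·2208 + 2·(-808) = -6032
g_{11} = -2·(-6032) + 2·2208 = 16480
g_{12} = -2·16480 + 2·(-6032) = -45024

-45024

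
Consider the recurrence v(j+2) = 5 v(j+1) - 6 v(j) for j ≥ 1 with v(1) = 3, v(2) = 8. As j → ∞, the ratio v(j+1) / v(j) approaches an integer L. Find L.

The characteristic equation is r^2 - 5r + 6 = 0, which factors as (r - 3)(r - 2) = 0.
So the roots are 3 and 2. Since |3| > |2| and the coefficient of 3^j is non-zero, the ratio tends to 3.

3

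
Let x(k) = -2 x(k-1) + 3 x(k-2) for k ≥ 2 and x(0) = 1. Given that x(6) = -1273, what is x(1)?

8

Let x(1) = v.
x(2) = 3 - 2v
x(3) = -6 + 7v
x(4) = 21 - 20v
x(5) = -60 + 61v
x(6) = 183 - 182v
So 183 - 182v = -1273, giving v = 8.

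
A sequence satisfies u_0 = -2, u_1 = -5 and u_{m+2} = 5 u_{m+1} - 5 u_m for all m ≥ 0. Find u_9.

-106250

u_2 = 5(-5) - 5(-2) = -15
u_3 = 5(-15) - 5(-5) = -50
u_4 = 5(-50) - 5(-15) = -175
u_5 = 5(-175) - 5(-50) = -625
u_6 = 5(-625) - 5(-175) = -2250
u_7 = 5(-2250) - 5(-625) = -8125
u_8 = 5(-8125) - 5(-2250) = -29375
u_9 = 5(-29375) - 5(-8125) = -106250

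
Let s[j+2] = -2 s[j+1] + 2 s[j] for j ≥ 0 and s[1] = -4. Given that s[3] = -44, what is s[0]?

Let s[0] = x.
s[2] = 8 + 2x
s[3] = -24 - 4x
So -24 - 4x = -44, giving x = 5.

5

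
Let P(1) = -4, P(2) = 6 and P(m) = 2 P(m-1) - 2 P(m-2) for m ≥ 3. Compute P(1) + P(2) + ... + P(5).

66

P(3) = 2*6 - 2*(-4) = 20
P(4) = 2*20 - 2*6 = 28
P(5) = 2*28 - 2*20 = 16
Sum = (-4) + 6 + 20 + 28 + 16 = 66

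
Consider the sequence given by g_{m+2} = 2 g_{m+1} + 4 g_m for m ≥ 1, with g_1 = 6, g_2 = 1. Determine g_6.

656

g_3 = 2(1) + 4(6) = 26
g_4 = 2(26) + 4(1) = 56
g_5 = 2(56) + 4(26) = 216
g_6 = 2(216) + 4(56) = 656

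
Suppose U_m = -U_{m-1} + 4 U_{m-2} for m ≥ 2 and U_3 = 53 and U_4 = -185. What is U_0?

-7

Rearranging, U_{m-2} = (U_m + U_{m-1}) / 4.
U_2 = (-185 + 53) / 4 = -132/4 = -33
U_1 = (53 + (-33)) / 4 = 20/4 = 5
U_0 = (-33 + 5) / 4 = -28/4 = -7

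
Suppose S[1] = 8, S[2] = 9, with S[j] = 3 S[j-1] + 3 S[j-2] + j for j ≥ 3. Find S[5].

S[3] = 3(9) + 3(8) + 3 = 54
S[4] = 3(54) + 3(9) + 4 = 193
S[5] = 3(193) + 3(54) + 5 = 746

746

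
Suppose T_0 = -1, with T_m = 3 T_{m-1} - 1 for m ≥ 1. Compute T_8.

-9841

T_1 = 3(-1) - 1 = -4
T_2 = 3(-4) - 1 = -13
T_3 = 3(-13) - 1 = -40
T_4 = 3(-40) - 1 = -121
T_5 = 3(-121) - 1 = -364
T_6 = 3(-364) - 1 = -1093
T_7 = 3(-1093) - 1 = -3280
T_8 = 3(-3280) - 1 = -9841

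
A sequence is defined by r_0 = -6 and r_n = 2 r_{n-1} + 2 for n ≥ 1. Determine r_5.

-130

r_1 = 2*(-6) + 2 = -10
r_2 = 2*(-10) + 2 = -18
r_3 = 2*(-18) + 2 = -34
r_4 = 2*(-34) + 2 = -66
r_5 = 2*(-66) + 2 = -130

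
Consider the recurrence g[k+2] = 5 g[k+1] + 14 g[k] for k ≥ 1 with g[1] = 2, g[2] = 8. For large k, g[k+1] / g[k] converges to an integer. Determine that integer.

The characteristic equation is r^2 - 5r - 14 = 0, which factors as (r - 7)(r + 2) = 0.
So the roots are 7 and -2. Since |7| > |-2| and the coefficient of 7^k is non-zero, the ratio tends to 7.

7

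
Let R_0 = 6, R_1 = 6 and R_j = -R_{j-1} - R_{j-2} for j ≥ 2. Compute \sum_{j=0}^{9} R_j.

R_2 = -6 - 6 = -12
R_3 = -(-12) - 6 = 6
R_4 = -6 - (-12) = 6
R_5 = -6 - 6 = -12
R_6 = -(-12) - 6 = 6
R_7 = -6 - (-12) = 6
R_8 = -6 - 6 = -12
R_9 = -(-12) - 6 = 6
Sum = 6 + 6 + (-12) + 6 + 6 + (-12) + 6 + 6 + (-12) + 6 = 6

6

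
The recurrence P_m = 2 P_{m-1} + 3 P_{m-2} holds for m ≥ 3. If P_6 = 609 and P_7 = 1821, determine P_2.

9

Rearranging, P_{m-2} = (P_m - 2 P_{m-1}) / 3.
P_5 = (1821 - 2*609) / 3 = 603/3 = 201
P_4 = (609 - 2*201) / 3 = 207/3 = 69
P_3 = (201 - 2*69) / 3 = 63/3 = 21
P_2 = (69 - 2*21) / 3 = 27/3 = 9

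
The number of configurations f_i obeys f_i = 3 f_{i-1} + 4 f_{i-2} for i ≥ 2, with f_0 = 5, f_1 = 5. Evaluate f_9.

f_2 = 3*5 + 4*5 = 35
f_3 = 3*35 + 4*5 = 125
f_4 = 3*125 + 4*35 = 515
f_5 = 3*515 + 4*125 = 2045
f_6 = 3*2045 + 4*515 = 8195
f_7 = 3*8195 + 4*2045 = 32765
f_8 = 3*32765 + 4*8195 = 131075
f_9 = 3*131075 + 4*32765 = 524285

524285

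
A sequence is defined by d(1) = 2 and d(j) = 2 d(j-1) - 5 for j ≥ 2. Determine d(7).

d(2) = 2(2) - 5 = -1
d(3) = 2(-1) - 5 = -7
d(4) = 2(-7) - 5 = -19
d(5) = 2(-19) - 5 = -43
d(6) = 2(-43) - 5 = -91
d(7) = 2(-91) - 5 = -187

-187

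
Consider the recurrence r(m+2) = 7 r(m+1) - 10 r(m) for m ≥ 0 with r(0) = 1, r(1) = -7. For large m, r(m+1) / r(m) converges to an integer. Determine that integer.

The characteristic equation is r^2 - 7r + 10 = 0, which factors as (r - 5)(r - 2) = 0.
So the roots are 5 and 2. Since |5| > |2| and the coefficient of 5^m is non-zero, the ratio tends to 5.

5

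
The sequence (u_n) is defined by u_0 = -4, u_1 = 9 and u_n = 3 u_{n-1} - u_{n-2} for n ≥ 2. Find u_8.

u_2 = 3·9 - (-4) = 31
u_3 = 3·31 - 9 = 84
u_4 = 3·84 - 31 = 221
u_5 = 3·221 - 84 = 579
u_6 = 3·579 - 221 = 1516
u_7 = 3·1516 - 579 = 3969
u_8 = 3·3969 - 1516 = 10391

10391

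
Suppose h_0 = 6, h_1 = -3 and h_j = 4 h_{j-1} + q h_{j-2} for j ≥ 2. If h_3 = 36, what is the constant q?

h_2 = -12 + 6q
h_3 = -48 + 21q
So -48 + 21q = 36, giving q = 4.

4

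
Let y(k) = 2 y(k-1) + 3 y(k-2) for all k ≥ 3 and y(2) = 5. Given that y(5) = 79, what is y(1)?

Let y(1) = z.
y(3) = 10 + 3z
y(4) = 35 + 6z
y(5) = 100 + 21z
So 100 + 21z = 79, giving z = -1.

-1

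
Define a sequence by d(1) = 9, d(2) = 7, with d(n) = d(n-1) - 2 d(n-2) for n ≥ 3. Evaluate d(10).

-65

d(3) = 7 - 2(9) = -11
d(4) = (-11) - 2(7) = -25
d(5) = (-25) - 2(-11) = -3
d(6) = (-3) - 2(-25) = 47
d(7) = 47 - 2(-3) = 53
d(8) = 53 - 2(47) = -41
d(9) = (-41) - 2(53) = -147
d(10) = (-147) - 2(-41) = -65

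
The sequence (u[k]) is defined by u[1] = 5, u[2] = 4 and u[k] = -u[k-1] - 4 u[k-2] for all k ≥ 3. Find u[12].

10056

u[3] = -4 - 4(5) = -24
u[4] = -(-24) - 4(4) = 8
u[5] = -8 - 4(-24) = 88
u[6] = -88 - 4(8) = -120
u[7] = -(-120) - 4(88) = -232
u[8] = -(-232) - 4(-120) = 712
u[9] = -712 - 4(-232) = 216
u[10] = -216 - 4(712) = -3064
u[11] = -(-3064) - 4(216) = 2200
u[12] = -2200 - 4(-3064) = 10056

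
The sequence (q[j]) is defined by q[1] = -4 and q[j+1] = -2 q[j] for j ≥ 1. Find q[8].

512

q[2] = -2·(-4) = 8
q[3] = -2·8 = -16
q[4] = -2·(-16) = 32
q[5] = -2·32 = -64
q[6] = -2·(-64) = 128
q[7] = -2·128 = -256
q[8] = -2·(-256) = 512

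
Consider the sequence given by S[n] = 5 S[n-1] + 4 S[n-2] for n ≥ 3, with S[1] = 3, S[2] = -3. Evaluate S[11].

-5076003

S[3] = 5(-3) + 4(3) = -3
S[4] = 5(-3) + 4(-3) = -27
S[5] = 5(-27) + 4(-3) = -147
S[6] = 5(-147) + 4(-27) = -843
S[7] = 5(-843) + 4(-147) = -4803
S[8] = 5(-4803) + 4(-843) = -27387
S[9] = 5(-27387) + 4(-4803) = -156147
S[10] = 5(-156147) + 4(-27387) = -890283
S[11] = 5(-890283) + 4(-156147) = -5076003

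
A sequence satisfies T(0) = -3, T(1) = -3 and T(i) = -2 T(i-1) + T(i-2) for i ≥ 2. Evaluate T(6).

T(2) = -2·(-3) + (-3) = 3
T(3) = -2·3 + (-3) = -9
T(4) = -2·(-9) + 3 = 21
T(5) = -2·21 + (-9) = -51
T(6) = -2·(-51) + 21 = 123

123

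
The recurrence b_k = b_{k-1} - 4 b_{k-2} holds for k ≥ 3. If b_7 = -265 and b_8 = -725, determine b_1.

Rearranging, b_{k-2} = (b_k - b_{k-1}) / -4.
b_6 = (-725 - (-265)) / -4 = -460/-4 = 115
b_5 = (-265 - 115) / -4 = -380/-4 = 95
b_4 = (115 - 95) / -4 = 20/-4 = -5
b_3 = (95 - (-5)) / -4 = 100/-4 = -25
b_2 = (-5 - (-25)) / -4 = 20/-4 = -5
b_1 = (-25 - (-5)) / -4 = -20/-4 = 5

5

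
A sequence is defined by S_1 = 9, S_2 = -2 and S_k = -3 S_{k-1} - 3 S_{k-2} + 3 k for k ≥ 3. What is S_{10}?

S_3 = -3·(-2) - 3·9 + 9 = -12
S_4 = -3·(-12) - 3·(-2) + 12 = 54
S_5 = -3·54 - 3·(-12) + 15 = -111
S_6 = -3·(-111) - 3·54 + 18 = 189
S_7 = -3·189 - 3·(-111) + 21 = -213
S_8 = -3·(-213) - 3·189 + 24 = 96
S_9 = -3·96 - 3·(-213) + 27 = 378
S_{10} = -3·378 - 3·96 + 30 = -1392

-1392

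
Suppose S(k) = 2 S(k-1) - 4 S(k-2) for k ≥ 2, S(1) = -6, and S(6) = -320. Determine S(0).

-5

Let S(0) = v.
S(2) = -12 - 4v
S(3) = -8v
S(4) = 48
S(5) = 96 + 32v
S(6) = 64v
So 64v = -320, giving v = -5.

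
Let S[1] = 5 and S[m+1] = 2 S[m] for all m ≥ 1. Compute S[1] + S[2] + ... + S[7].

635

S[2] = 2*5 = 10
S[3] = 2*10 = 20
S[4] = 2*20 = 40
S[5] = 2*40 = 80
S[6] = 2*80 = 160
S[7] = 2*160 = 320
Sum = 5 + 10 + 20 + 40 + 80 + 160 + 320 = 635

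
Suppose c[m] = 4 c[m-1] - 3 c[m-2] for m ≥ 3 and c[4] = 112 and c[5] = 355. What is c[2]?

Rearranging, c[m-2] = (c[m] - 4 c[m-1]) / -3.
c[3] = (355 - 4·112) / -3 = -93/-3 = 31
c[2] = (112 - 4·31) / -3 = -12/-3 = 4

4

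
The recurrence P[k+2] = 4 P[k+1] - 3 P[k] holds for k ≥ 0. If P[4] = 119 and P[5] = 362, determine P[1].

2

Rearranging, P[k-2] = (P[k] - 4 P[k-1]) / -3.
P[3] = (362 - 4*119) / -3 = -114/-3 = 38
P[2] = (119 - 4*38) / -3 = -33/-3 = 11
P[1] = (38 - 4*11) / -3 = -6/-3 = 2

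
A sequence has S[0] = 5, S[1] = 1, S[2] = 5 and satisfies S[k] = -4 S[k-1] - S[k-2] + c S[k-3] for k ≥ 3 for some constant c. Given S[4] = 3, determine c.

S[3] = -21 + 5c
S[4] = 79 - 19c
So 79 - 19c = 3, giving c = 4.

4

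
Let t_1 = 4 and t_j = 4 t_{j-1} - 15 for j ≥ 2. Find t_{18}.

-17179869179

The fixed point is -15/(1 - 4) = 5, so t_j - 5 = 4(t_{j-1} - 5).
Hence t_j = -1·4^{j-1} + 5.
t_{18} = -1·4^{17} + 5 = -1·17179869184 + 5 = -17179869179.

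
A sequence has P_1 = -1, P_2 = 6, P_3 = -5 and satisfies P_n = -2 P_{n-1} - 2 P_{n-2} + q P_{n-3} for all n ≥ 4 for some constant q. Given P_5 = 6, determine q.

-1

P_4 = -2 - q
P_5 = 14 + 8q
So 14 + 8q = 6, giving q = -1.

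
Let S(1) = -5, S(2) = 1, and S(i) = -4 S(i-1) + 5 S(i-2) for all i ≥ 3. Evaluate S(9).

-390629

S(3) = -4(1) + 5(-5) = -29
S(4) = -4(-29) + 5(1) = 121
S(5) = -4(121) + 5(-29) = -629
S(6) = -4(-629) + 5(121) = 3121
S(7) = -4(3121) + 5(-629) = -15629
S(8) = -4(-15629) + 5(3121) = 78121
S(9) = -4(78121) + 5(-15629) = -390629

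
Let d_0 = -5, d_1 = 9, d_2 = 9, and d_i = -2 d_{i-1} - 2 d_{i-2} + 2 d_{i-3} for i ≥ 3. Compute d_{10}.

1904

d_3 = -2·9 - 2·9 + 2·(-5) = -46
d_4 = -2·(-46) - 2·9 + 2·9 = 92
d_5 = -2·92 - 2·(-46) + 2·9 = -74
d_6 = -2·(-74) - 2·92 + 2·(-46) = -128
d_7 = -2·(-128) - 2·(-74) + 2·92 = 588
d_8 = -2·588 - 2·(-128) + 2·(-74) = -1068
d_9 = -2·(-1068) - 2·588 + 2·(-128) = 704
d_{10} = -2·704 - 2·(-1068) + 2·588 = 1904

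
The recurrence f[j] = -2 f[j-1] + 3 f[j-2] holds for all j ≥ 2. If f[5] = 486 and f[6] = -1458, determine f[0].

Rearranging, f[j-2] = (f[j] + 2 f[j-1]) / 3.
f[4] = (-1458 + 2*486) / 3 = -486/3 = -162
f[3] = (486 + 2*(-162)) / 3 = 162/3 = 54
f[2] = (-162 + 2*54) / 3 = -54/3 = -18
f[1] = (54 + 2*(-18)) / 3 = 18/3 = 6
f[0] = (-18 + 2*6) / 3 = -6/3 = -2

-2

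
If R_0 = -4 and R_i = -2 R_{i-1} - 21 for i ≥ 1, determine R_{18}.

786425

The fixed point is -21/(1 + 2) = -7, so R_i + 7 = -2(R_{i-1} + 7).
Hence R_i = 3·(-2)^i - 7.
R_{18} = 3·(-2)^{18} - 7 = 3·262144 - 7 = 786425.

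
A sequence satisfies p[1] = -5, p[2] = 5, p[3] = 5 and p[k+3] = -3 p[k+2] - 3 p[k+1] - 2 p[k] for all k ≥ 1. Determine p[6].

-55

p[4] = -3*5 - 3*5 - 2*(-5) = -20
p[5] = -3*(-20) - 3*5 - 2*5 = 35
p[6] = -3*35 - 3*(-20) - 2*5 = -55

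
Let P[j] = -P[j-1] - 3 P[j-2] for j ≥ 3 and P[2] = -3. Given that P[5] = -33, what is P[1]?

Let P[1] = x.
P[3] = 3 - 3x
P[4] = 6 + 3x
P[5] = -15 + 6x
So -15 + 6x = -33, giving x = -3.

-3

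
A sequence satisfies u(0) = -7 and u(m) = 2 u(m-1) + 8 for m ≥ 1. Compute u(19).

524280

The fixed point is 8/(1 - 2) = -8, so u(m) + 8 = 2(u(m-1) + 8).
Hence u(m) = 1·2^m - 8.
u(19) = 1·2^{19} - 8 = 1·524288 - 8 = 524280.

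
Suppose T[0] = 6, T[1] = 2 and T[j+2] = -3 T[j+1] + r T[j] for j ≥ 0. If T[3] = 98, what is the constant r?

-5

T[2] = -6 + 6r
T[3] = 18 - 16r
So 18 - 16r = 98, giving r = -5.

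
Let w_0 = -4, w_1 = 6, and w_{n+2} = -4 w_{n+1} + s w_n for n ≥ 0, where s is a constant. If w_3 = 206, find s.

5

w_2 = -24 - 4s
w_3 = 96 + 22s
So 96 + 22s = 206, giving s = 5.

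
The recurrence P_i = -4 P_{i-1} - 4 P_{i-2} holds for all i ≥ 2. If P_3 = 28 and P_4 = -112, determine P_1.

Rearranging, P_{i-2} = (P_i + 4 P_{i-1}) / -4.
P_2 = (-112 + 4(28)) / -4 = 0/-4 = 0
P_1 = (28 + 4(0)) / -4 = 28/-4 = -7

-7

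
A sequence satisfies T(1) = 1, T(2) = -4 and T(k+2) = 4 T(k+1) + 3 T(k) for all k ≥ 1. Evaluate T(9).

-137551

T(3) = 4·(-4) + 3·1 = -13
T(4) = 4·(-13) + 3·(-4) = -64
T(5) = 4·(-64) + 3·(-13) = -295
T(6) = 4·(-295) + 3·(-64) = -1372
T(7) = 4·(-1372) + 3·(-295) = -6373
T(8) = 4·(-6373) + 3·(-1372) = -29608
T(9) = 4·(-29608) + 3·(-6373) = -137551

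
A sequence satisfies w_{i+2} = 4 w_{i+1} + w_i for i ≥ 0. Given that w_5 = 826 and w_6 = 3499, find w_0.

3

Rearranging, w_{i-2} = w_i - 4 w_{i-1}.
w_4 = 3499 - 4*826 = 195
w_3 = 826 - 4*195 = 46
w_2 = 195 - 4*46 = 11
w_1 = 46 - 4*11 = 2
w_0 = 11 - 4*2 = 3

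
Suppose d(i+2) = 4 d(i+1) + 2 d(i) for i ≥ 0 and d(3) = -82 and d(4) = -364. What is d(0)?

Rearranging, d(i-2) = (d(i) - 4 d(i-1)) / 2.
d(2) = (-364 - 4*(-82)) / 2 = -36/2 = -18
d(1) = (-82 - 4*(-18)) / 2 = -10/2 = -5
d(0) = (-18 - 4*(-5)) / 2 = 2/2 = 1

1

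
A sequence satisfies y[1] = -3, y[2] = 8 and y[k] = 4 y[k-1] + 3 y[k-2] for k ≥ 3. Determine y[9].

248621

y[3] = 4(8) + 3(-3) = 23
y[4] = 4(23) + 3(8) = 116
y[5] = 4(116) + 3(23) = 533
y[6] = 4(533) + 3(116) = 2480
y[7] = 4(2480) + 3(533) = 11519
y[8] = 4(11519) + 3(2480) = 53516
y[9] = 4(53516) + 3(11519) = 248621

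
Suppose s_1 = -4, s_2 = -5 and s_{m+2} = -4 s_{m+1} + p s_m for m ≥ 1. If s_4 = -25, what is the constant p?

5

s_3 = 20 - 4p
s_4 = -80 + 11p
So -80 + 11p = -25, giving p = 5.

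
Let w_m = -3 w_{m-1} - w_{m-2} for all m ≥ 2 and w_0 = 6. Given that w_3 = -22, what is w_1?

Let w_1 = z.
w_2 = -6 - 3z
w_3 = 18 + 8z
So 18 + 8z = -22, giving z = -5.

-5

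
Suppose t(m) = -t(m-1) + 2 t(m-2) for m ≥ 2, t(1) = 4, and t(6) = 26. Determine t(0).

Let t(0) = v.
t(2) = -4 + 2v
t(3) = 12 - 2v
t(4) = -20 + 6v
t(5) = 44 - 10v
t(6) = -84 + 22v
So -84 + 22v = 26, giving v = 5.

5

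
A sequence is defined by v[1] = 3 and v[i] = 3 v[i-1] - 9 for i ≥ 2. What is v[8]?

v[2] = 3·3 - 9 = 0
v[3] = 3·0 - 9 = -9
v[4] = 3·(-9) - 9 = -36
v[5] = 3·(-36) - 9 = -117
v[6] = 3·(-117) - 9 = -360
v[7] = 3·(-360) - 9 = -1089
v[8] = 3·(-1089) - 9 = -3276

-3276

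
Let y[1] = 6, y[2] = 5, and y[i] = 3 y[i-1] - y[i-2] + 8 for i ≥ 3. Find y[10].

19766

y[3] = 3*5 - 6 + 8 = 17
y[4] = 3*17 - 5 + 8 = 54
y[5] = 3*54 - 17 + 8 = 153
y[6] = 3*153 - 54 + 8 = 413
y[7] = 3*413 - 153 + 8 = 1094
y[8] = 3*1094 - 413 + 8 = 2877
y[9] = 3*2877 - 1094 + 8 = 7545
y[10] = 3*7545 - 2877 + 8 = 19766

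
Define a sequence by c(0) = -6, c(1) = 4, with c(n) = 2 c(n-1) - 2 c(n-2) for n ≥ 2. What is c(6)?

c(2) = 2·4 - 2·(-6) = 20
c(3) = 2·20 - 2·4 = 32
c(4) = 2·32 - 2·20 = 24
c(5) = 2·24 - 2·32 = -16
c(6) = 2·(-16) - 2·24 = -80

-80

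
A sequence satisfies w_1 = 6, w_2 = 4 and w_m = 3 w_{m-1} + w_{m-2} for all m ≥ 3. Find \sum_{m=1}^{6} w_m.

w_3 = 3*4 + 6 = 18
w_4 = 3*18 + 4 = 58
w_5 = 3*58 + 18 = 192
w_6 = 3*192 + 58 = 634
Sum = 6 + 4 + 18 + 58 + 192 + 634 = 912

912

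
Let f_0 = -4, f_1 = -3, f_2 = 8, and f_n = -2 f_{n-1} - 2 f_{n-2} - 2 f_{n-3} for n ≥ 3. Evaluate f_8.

8

f_3 = -2*8 - 2*(-3) - 2*(-4) = -2
f_4 = -2*(-2) - 2*8 - 2*(-3) = -6
f_5 = -2*(-6) - 2*(-2) - 2*8 = 0
f_6 = -2*0 - 2*(-6) - 2*(-2) = 16
f_7 = -2*16 - 2*0 - 2*(-6) = -20
f_8 = -2*(-20) - 2*16 - 2*0 = 8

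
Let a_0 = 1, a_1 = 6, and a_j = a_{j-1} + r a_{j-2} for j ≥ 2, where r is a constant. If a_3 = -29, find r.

a_2 = 6 + r
a_3 = 6 + 7r
So 6 + 7r = -29, giving r = -5.

-5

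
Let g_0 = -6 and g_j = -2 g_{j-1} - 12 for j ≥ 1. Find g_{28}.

-536870916

The fixed point is -12/(1 + 2) = -4, so g_j + 4 = -2(g_{j-1} + 4).
Hence g_j = -2·(-2)^j - 4.
g_{28} = -2·(-2)^{28} - 4 = -2·268435456 - 4 = -536870916.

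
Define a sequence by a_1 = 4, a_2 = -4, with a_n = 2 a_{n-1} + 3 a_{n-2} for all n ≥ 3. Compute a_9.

a_3 = 2·(-4) + 3·4 = 4
a_4 = 2·4 + 3·(-4) = -4
a_5 = 2·(-4) + 3·4 = 4
a_6 = 2·4 + 3·(-4) = -4
a_7 = 2·(-4) + 3·4 = 4
a_8 = 2·4 + 3·(-4) = -4
a_9 = 2·(-4) + 3·4 = 4

4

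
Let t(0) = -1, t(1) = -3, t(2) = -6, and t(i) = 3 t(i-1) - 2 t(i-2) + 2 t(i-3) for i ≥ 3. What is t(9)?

t(3) = 3(-6) - 2(-3) + 2(-1) = -14
t(4) = 3(-14) - 2(-6) + 2(-3) = -36
t(5) = 3(-36) - 2(-14) + 2(-6) = -92
t(6) = 3(-92) - 2(-36) + 2(-14) = -232
t(7) = 3(-232) - 2(-92) + 2(-36) = -584
t(8) = 3(-584) - 2(-232) + 2(-92) = -1472
t(9) = 3(-1472) - 2(-584) + 2(-232) = -3712

-3712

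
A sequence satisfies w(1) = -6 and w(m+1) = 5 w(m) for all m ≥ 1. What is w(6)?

w(2) = 5·(-6) = -30
w(3) = 5·(-30) = -150
w(4) = 5·(-150) = -750
w(5) = 5·(-750) = -3750
w(6) = 5·(-3750) = -18750

-18750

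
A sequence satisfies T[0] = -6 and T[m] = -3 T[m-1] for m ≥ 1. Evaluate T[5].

T[1] = -3·(-6) = 18
T[2] = -3·18 = -54
T[3] = -3·(-54) = 162
T[4] = -3·162 = -486
T[5] = -3·(-486) = 1458

1458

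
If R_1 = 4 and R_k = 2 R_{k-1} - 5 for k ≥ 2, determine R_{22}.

The fixed point is -5/(1 - 2) = 5, so R_k - 5 = 2(R_{k-1} - 5).
Hence R_k = -1·2^{k-1} + 5.
R_{22} = -1·2^{21} + 5 = -1·2097152 + 5 = -2097147.

-2097147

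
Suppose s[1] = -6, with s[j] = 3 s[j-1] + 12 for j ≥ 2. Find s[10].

s[2] = 3(-6) + 12 = -6
s[3] = 3(-6) + 12 = -6
s[4] = 3(-6) + 12 = -6
s[5] = 3(-6) + 12 = -6
s[6] = 3(-6) + 12 = -6
s[7] = 3(-6) + 12 = -6
s[8] = 3(-6) + 12 = -6
s[9] = 3(-6) + 12 = -6
s[10] = 3(-6) + 12 = -6

-6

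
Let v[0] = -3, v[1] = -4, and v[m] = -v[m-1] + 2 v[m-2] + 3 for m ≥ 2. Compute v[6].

45

v[2] = -(-4) + 2(-3) + 3 = 1
v[3] = -1 + 2(-4) + 3 = -6
v[4] = -(-6) + 2(1) + 3 = 11
v[5] = -11 + 2(-6) + 3 = -20
v[6] = -(-20) + 2(11) + 3 = 45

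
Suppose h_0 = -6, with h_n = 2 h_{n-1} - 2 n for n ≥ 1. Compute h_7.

h_1 = 2*(-6) - 2 = -14
h_2 = 2*(-14) - 4 = -32
h_3 = 2*(-32) - 6 = -70
h_4 = 2*(-70) - 8 = -148
h_5 = 2*(-148) - 10 = -306
h_6 = 2*(-306) - 12 = -624
h_7 = 2*(-624) - 14 = -1262

-1262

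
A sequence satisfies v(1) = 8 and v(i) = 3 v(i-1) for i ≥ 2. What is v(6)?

1944

v(2) = 3*8 = 24
v(3) = 3*24 = 72
v(4) = 3*72 = 216
v(5) = 3*216 = 648
v(6) = 3*648 = 1944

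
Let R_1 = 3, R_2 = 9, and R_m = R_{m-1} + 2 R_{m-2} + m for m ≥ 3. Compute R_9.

R_3 = 9 + 2·3 + 3 = 18
R_4 = 18 + 2·9 + 4 = 40
R_5 = 40 + 2·18 + 5 = 81
R_6 = 81 + 2·40 + 6 = 167
R_7 = 167 + 2·81 + 7 = 336
R_8 = 336 + 2·167 + 8 = 678
R_9 = 678 + 2·336 + 9 = 1359

1359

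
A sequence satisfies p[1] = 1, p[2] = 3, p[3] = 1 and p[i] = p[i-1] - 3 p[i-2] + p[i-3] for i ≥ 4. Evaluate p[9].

p[4] = 1 - 3·3 + 1 = -7
p[5] = (-7) - 3·1 + 3 = -7
p[6] = (-7) - 3·(-7) + 1 = 15
p[7] = 15 - 3·(-7) + (-7) = 29
p[8] = 29 - 3·15 + (-7) = -23
p[9] = (-23) - 3·29 + 15 = -95

-95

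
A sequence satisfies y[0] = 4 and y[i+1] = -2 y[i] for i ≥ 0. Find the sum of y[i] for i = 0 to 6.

172

y[1] = -2(4) = -8
y[2] = -2(-8) = 16
y[3] = -2(16) = -32
y[4] = -2(-32) = 64
y[5] = -2(64) = -128
y[6] = -2(-128) = 256
Sum = 4 + (-8) + 16 + (-32) + 64 + (-128) + 256 = 172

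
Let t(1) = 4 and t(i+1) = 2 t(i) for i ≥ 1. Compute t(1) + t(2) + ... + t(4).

t(2) = 2*4 = 8
t(3) = 2*8 = 16
t(4) = 2*16 = 32
Sum = 4 + 8 + 16 + 32 = 60

60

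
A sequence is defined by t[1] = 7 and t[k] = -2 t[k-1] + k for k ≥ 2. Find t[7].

415

t[2] = -2*7 + 2 = -12
t[3] = -2*(-12) + 3 = 27
t[4] = -2*27 + 4 = -50
t[5] = -2*(-50) + 5 = 105
t[6] = -2*105 + 6 = -204
t[7] = -2*(-204) + 7 = 415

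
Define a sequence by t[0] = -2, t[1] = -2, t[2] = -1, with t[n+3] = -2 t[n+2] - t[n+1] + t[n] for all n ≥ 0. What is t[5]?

7

t[3] = -2*(-1) - (-2) + (-2) = 2
t[4] = -2*2 - (-1) + (-2) = -5
t[5] = -2*(-5) - 2 + (-1) = 7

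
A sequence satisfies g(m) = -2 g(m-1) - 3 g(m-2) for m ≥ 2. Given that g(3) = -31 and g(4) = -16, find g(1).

Rearranging, g(m-2) = (g(m) + 2 g(m-1)) / -3.
g(2) = (-16 + 2·(-31)) / -3 = -78/-3 = 26
g(1) = (-31 + 2·26) / -3 = 21/-3 = -7

-7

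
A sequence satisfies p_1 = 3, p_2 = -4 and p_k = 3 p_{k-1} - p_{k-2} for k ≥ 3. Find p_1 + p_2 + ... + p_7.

p_3 = 3*(-4) - 3 = -15
p_4 = 3*(-15) - (-4) = -41
p_5 = 3*(-41) - (-15) = -108
p_6 = 3*(-108) - (-41) = -283
p_7 = 3*(-283) - (-108) = -741
Sum = 3 + (-4) + (-15) + (-41) + (-108) + (-283) + (-741) = -1189

-1189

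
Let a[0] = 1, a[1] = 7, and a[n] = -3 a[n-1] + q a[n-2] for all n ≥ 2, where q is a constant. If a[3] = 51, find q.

a[2] = -21 + q
a[3] = 63 + 4q
So 63 + 4q = 51, giving q = -3.

-3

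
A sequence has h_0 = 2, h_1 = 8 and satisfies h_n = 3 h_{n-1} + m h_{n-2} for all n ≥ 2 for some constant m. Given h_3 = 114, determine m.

3

h_2 = 24 + 2m
h_3 = 72 + 14m
So 72 + 14m = 114, giving m = 3.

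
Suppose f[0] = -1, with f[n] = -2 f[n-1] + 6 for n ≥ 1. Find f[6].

-190

f[1] = -2*(-1) + 6 = 8
f[2] = -2*8 + 6 = -10
f[3] = -2*(-10) + 6 = 26
f[4] = -2*26 + 6 = -46
f[5] = -2*(-46) + 6 = 98
f[6] = -2*98 + 6 = -190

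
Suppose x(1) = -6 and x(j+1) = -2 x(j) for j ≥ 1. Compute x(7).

-384

x(2) = -2(-6) = 12
x(3) = -2(12) = -24
x(4) = -2(-24) = 48
x(5) = -2(48) = -96
x(6) = -2(-96) = 192
x(7) = -2(192) = -384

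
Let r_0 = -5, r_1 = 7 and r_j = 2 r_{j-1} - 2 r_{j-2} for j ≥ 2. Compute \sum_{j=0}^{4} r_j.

r_2 = 2*7 - 2*(-5) = 24
r_3 = 2*24 - 2*7 = 34
r_4 = 2*34 - 2*24 = 20
Sum = (-5) + 7 + 24 + 34 + 20 = 80

80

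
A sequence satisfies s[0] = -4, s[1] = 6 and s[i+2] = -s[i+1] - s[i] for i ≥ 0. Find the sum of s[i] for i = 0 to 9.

s[2] = -6 - (-4) = -2
s[3] = -(-2) - 6 = -4
s[4] = -(-4) - (-2) = 6
s[5] = -6 - (-4) = -2
s[6] = -(-2) - 6 = -4
s[7] = -(-4) - (-2) = 6
s[8] = -6 - (-4) = -2
s[9] = -(-2) - 6 = -4
Sum = (-4) + 6 + (-2) + (-4) + 6 + (-2) + (-4) + 6 + (-2) + (-4) = -4

-4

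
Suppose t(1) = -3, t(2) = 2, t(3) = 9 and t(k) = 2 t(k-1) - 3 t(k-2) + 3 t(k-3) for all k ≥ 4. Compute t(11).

t(4) = 2(9) - 3(2) + 3(-3) = 3
t(5) = 2(3) - 3(9) + 3(2) = -15
t(6) = 2(-15) - 3(3) + 3(9) = -12
t(7) = 2(-12) - 3(-15) + 3(3) = 30
t(8) = 2(30) - 3(-12) + 3(-15) = 51
t(9) = 2(51) - 3(30) + 3(-12) = -24
t(10) = 2(-24) - 3(51) + 3(30) = -111
t(11) = 2(-111) - 3(-24) + 3(51) = 3

3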